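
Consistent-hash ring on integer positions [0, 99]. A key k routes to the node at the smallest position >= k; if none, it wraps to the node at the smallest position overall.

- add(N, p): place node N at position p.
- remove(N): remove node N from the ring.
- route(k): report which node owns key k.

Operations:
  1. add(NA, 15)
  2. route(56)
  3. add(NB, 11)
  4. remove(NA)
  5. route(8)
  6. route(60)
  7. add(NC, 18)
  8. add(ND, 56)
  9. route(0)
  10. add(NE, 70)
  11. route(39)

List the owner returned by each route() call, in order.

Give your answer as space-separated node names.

Answer: NA NB NB NB ND

Derivation:
Op 1: add NA@15 -> ring=[15:NA]
Op 2: route key 56: none >= 56, wrap to smallest pos 15 -> NA
Op 3: add NB@11 -> ring=[11:NB,15:NA]
Op 4: remove NA -> ring=[11:NB]
Op 5: route key 8: smallest pos >= 8 is 11 -> NB
Op 6: route key 60: none >= 60, wrap to smallest pos 11 -> NB
Op 7: add NC@18 -> ring=[11:NB,18:NC]
Op 8: add ND@56 -> ring=[11:NB,18:NC,56:ND]
Op 9: route key 0: smallest pos >= 0 is 11 -> NB
Op 10: add NE@70 -> ring=[11:NB,18:NC,56:ND,70:NE]
Op 11: route key 39: smallest pos >= 39 is 56 -> ND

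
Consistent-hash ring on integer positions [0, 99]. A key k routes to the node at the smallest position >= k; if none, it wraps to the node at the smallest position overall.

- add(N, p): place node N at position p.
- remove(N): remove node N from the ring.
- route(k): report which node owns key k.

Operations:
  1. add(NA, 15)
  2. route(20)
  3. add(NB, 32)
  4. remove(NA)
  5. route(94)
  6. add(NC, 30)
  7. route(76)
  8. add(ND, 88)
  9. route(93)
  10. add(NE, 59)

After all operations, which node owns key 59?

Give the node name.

Answer: NE

Derivation:
Op 1: add NA@15 -> ring=[15:NA]
Op 2: route key 20: none >= 20, wrap to smallest pos 15 -> NA
Op 3: add NB@32 -> ring=[15:NA,32:NB]
Op 4: remove NA -> ring=[32:NB]
Op 5: route key 94: none >= 94, wrap to smallest pos 32 -> NB
Op 6: add NC@30 -> ring=[30:NC,32:NB]
Op 7: route key 76: none >= 76, wrap to smallest pos 30 -> NC
Op 8: add ND@88 -> ring=[30:NC,32:NB,88:ND]
Op 9: route key 93: none >= 93, wrap to smallest pos 30 -> NC
Op 10: add NE@59 -> ring=[30:NC,32:NB,59:NE,88:ND]
Final route key 59: smallest pos >= 59 is 59 -> NE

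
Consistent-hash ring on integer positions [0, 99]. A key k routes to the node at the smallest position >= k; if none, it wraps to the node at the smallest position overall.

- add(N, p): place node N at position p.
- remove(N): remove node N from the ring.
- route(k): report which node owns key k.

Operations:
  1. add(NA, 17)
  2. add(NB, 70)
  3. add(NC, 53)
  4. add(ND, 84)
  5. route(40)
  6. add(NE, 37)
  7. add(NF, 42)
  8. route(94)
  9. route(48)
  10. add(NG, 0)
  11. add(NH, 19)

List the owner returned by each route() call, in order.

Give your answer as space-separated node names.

Answer: NC NA NC

Derivation:
Op 1: add NA@17 -> ring=[17:NA]
Op 2: add NB@70 -> ring=[17:NA,70:NB]
Op 3: add NC@53 -> ring=[17:NA,53:NC,70:NB]
Op 4: add ND@84 -> ring=[17:NA,53:NC,70:NB,84:ND]
Op 5: route key 40: smallest pos >= 40 is 53 -> NC
Op 6: add NE@37 -> ring=[17:NA,37:NE,53:NC,70:NB,84:ND]
Op 7: add NF@42 -> ring=[17:NA,37:NE,42:NF,53:NC,70:NB,84:ND]
Op 8: route key 94: none >= 94, wrap to smallest pos 17 -> NA
Op 9: route key 48: smallest pos >= 48 is 53 -> NC
Op 10: add NG@0 -> ring=[0:NG,17:NA,37:NE,42:NF,53:NC,70:NB,84:ND]
Op 11: add NH@19 -> ring=[0:NG,17:NA,19:NH,37:NE,42:NF,53:NC,70:NB,84:ND]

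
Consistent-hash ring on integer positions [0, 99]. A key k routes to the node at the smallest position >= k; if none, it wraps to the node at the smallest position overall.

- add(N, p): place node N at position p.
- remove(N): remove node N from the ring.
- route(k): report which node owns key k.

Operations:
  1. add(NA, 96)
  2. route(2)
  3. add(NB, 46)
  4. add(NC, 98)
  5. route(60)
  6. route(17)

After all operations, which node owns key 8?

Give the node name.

Op 1: add NA@96 -> ring=[96:NA]
Op 2: route key 2: smallest pos >= 2 is 96 -> NA
Op 3: add NB@46 -> ring=[46:NB,96:NA]
Op 4: add NC@98 -> ring=[46:NB,96:NA,98:NC]
Op 5: route key 60: smallest pos >= 60 is 96 -> NA
Op 6: route key 17: smallest pos >= 17 is 46 -> NB
Final route key 8: smallest pos >= 8 is 46 -> NB

Answer: NB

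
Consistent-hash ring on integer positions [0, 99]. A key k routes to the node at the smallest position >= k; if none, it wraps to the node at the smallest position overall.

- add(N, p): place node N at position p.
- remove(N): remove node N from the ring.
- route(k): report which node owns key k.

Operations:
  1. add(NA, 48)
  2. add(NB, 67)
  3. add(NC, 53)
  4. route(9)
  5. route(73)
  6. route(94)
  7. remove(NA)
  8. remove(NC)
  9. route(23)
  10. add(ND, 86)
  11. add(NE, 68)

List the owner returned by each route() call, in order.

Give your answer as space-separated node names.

Answer: NA NA NA NB

Derivation:
Op 1: add NA@48 -> ring=[48:NA]
Op 2: add NB@67 -> ring=[48:NA,67:NB]
Op 3: add NC@53 -> ring=[48:NA,53:NC,67:NB]
Op 4: route key 9: smallest pos >= 9 is 48 -> NA
Op 5: route key 73: none >= 73, wrap to smallest pos 48 -> NA
Op 6: route key 94: none >= 94, wrap to smallest pos 48 -> NA
Op 7: remove NA -> ring=[53:NC,67:NB]
Op 8: remove NC -> ring=[67:NB]
Op 9: route key 23: smallest pos >= 23 is 67 -> NB
Op 10: add ND@86 -> ring=[67:NB,86:ND]
Op 11: add NE@68 -> ring=[67:NB,68:NE,86:ND]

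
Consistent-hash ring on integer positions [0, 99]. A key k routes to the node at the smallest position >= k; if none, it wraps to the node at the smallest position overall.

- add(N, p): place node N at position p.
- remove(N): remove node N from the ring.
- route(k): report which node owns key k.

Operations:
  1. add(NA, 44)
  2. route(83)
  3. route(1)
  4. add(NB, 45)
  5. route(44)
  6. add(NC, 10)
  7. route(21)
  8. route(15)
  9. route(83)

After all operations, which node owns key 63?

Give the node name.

Op 1: add NA@44 -> ring=[44:NA]
Op 2: route key 83: none >= 83, wrap to smallest pos 44 -> NA
Op 3: route key 1: smallest pos >= 1 is 44 -> NA
Op 4: add NB@45 -> ring=[44:NA,45:NB]
Op 5: route key 44: smallest pos >= 44 is 44 -> NA
Op 6: add NC@10 -> ring=[10:NC,44:NA,45:NB]
Op 7: route key 21: smallest pos >= 21 is 44 -> NA
Op 8: route key 15: smallest pos >= 15 is 44 -> NA
Op 9: route key 83: none >= 83, wrap to smallest pos 10 -> NC
Final route key 63: none >= 63, wrap to smallest pos 10 -> NC

Answer: NC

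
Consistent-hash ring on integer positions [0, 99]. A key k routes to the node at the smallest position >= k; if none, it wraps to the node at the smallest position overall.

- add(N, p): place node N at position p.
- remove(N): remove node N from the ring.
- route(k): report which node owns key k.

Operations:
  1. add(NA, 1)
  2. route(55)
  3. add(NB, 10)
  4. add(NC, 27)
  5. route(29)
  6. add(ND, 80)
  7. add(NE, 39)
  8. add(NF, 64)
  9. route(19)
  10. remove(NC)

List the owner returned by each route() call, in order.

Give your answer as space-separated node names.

Op 1: add NA@1 -> ring=[1:NA]
Op 2: route key 55: none >= 55, wrap to smallest pos 1 -> NA
Op 3: add NB@10 -> ring=[1:NA,10:NB]
Op 4: add NC@27 -> ring=[1:NA,10:NB,27:NC]
Op 5: route key 29: none >= 29, wrap to smallest pos 1 -> NA
Op 6: add ND@80 -> ring=[1:NA,10:NB,27:NC,80:ND]
Op 7: add NE@39 -> ring=[1:NA,10:NB,27:NC,39:NE,80:ND]
Op 8: add NF@64 -> ring=[1:NA,10:NB,27:NC,39:NE,64:NF,80:ND]
Op 9: route key 19: smallest pos >= 19 is 27 -> NC
Op 10: remove NC -> ring=[1:NA,10:NB,39:NE,64:NF,80:ND]

Answer: NA NA NC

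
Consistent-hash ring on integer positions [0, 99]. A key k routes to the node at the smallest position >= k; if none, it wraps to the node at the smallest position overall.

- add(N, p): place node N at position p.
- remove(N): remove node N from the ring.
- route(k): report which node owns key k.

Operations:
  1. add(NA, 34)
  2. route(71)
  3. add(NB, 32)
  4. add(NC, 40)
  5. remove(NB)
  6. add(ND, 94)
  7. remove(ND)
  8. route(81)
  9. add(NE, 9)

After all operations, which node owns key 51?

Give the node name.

Op 1: add NA@34 -> ring=[34:NA]
Op 2: route key 71: none >= 71, wrap to smallest pos 34 -> NA
Op 3: add NB@32 -> ring=[32:NB,34:NA]
Op 4: add NC@40 -> ring=[32:NB,34:NA,40:NC]
Op 5: remove NB -> ring=[34:NA,40:NC]
Op 6: add ND@94 -> ring=[34:NA,40:NC,94:ND]
Op 7: remove ND -> ring=[34:NA,40:NC]
Op 8: route key 81: none >= 81, wrap to smallest pos 34 -> NA
Op 9: add NE@9 -> ring=[9:NE,34:NA,40:NC]
Final route key 51: none >= 51, wrap to smallest pos 9 -> NE

Answer: NE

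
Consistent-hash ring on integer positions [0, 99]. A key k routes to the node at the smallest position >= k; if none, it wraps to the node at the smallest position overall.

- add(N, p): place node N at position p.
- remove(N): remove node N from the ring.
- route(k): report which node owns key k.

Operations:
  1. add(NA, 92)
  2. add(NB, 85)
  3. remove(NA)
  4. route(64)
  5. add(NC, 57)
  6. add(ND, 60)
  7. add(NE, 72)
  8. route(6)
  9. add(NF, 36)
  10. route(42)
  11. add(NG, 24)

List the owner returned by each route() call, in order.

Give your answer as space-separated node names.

Op 1: add NA@92 -> ring=[92:NA]
Op 2: add NB@85 -> ring=[85:NB,92:NA]
Op 3: remove NA -> ring=[85:NB]
Op 4: route key 64: smallest pos >= 64 is 85 -> NB
Op 5: add NC@57 -> ring=[57:NC,85:NB]
Op 6: add ND@60 -> ring=[57:NC,60:ND,85:NB]
Op 7: add NE@72 -> ring=[57:NC,60:ND,72:NE,85:NB]
Op 8: route key 6: smallest pos >= 6 is 57 -> NC
Op 9: add NF@36 -> ring=[36:NF,57:NC,60:ND,72:NE,85:NB]
Op 10: route key 42: smallest pos >= 42 is 57 -> NC
Op 11: add NG@24 -> ring=[24:NG,36:NF,57:NC,60:ND,72:NE,85:NB]

Answer: NB NC NC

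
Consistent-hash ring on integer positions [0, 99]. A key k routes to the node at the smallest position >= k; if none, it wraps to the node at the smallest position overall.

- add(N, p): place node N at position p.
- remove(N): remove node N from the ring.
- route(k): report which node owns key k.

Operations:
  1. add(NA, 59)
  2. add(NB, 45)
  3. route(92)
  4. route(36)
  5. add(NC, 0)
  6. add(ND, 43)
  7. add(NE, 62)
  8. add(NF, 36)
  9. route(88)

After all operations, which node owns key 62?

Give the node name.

Answer: NE

Derivation:
Op 1: add NA@59 -> ring=[59:NA]
Op 2: add NB@45 -> ring=[45:NB,59:NA]
Op 3: route key 92: none >= 92, wrap to smallest pos 45 -> NB
Op 4: route key 36: smallest pos >= 36 is 45 -> NB
Op 5: add NC@0 -> ring=[0:NC,45:NB,59:NA]
Op 6: add ND@43 -> ring=[0:NC,43:ND,45:NB,59:NA]
Op 7: add NE@62 -> ring=[0:NC,43:ND,45:NB,59:NA,62:NE]
Op 8: add NF@36 -> ring=[0:NC,36:NF,43:ND,45:NB,59:NA,62:NE]
Op 9: route key 88: none >= 88, wrap to smallest pos 0 -> NC
Final route key 62: smallest pos >= 62 is 62 -> NE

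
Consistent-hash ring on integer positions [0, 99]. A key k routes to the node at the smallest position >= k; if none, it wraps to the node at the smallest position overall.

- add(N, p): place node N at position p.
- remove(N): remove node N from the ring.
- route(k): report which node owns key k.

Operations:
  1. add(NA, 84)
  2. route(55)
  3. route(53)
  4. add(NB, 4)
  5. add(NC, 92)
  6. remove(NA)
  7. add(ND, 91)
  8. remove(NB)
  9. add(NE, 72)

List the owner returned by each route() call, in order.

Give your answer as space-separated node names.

Op 1: add NA@84 -> ring=[84:NA]
Op 2: route key 55: smallest pos >= 55 is 84 -> NA
Op 3: route key 53: smallest pos >= 53 is 84 -> NA
Op 4: add NB@4 -> ring=[4:NB,84:NA]
Op 5: add NC@92 -> ring=[4:NB,84:NA,92:NC]
Op 6: remove NA -> ring=[4:NB,92:NC]
Op 7: add ND@91 -> ring=[4:NB,91:ND,92:NC]
Op 8: remove NB -> ring=[91:ND,92:NC]
Op 9: add NE@72 -> ring=[72:NE,91:ND,92:NC]

Answer: NA NA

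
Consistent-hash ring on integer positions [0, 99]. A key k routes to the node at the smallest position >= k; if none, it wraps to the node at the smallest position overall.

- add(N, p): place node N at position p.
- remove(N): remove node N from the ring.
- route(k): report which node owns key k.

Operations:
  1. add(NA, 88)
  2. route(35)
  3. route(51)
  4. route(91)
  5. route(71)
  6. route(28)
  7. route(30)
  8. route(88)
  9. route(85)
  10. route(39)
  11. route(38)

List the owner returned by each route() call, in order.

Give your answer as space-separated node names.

Answer: NA NA NA NA NA NA NA NA NA NA

Derivation:
Op 1: add NA@88 -> ring=[88:NA]
Op 2: route key 35: smallest pos >= 35 is 88 -> NA
Op 3: route key 51: smallest pos >= 51 is 88 -> NA
Op 4: route key 91: none >= 91, wrap to smallest pos 88 -> NA
Op 5: route key 71: smallest pos >= 71 is 88 -> NA
Op 6: route key 28: smallest pos >= 28 is 88 -> NA
Op 7: route key 30: smallest pos >= 30 is 88 -> NA
Op 8: route key 88: smallest pos >= 88 is 88 -> NA
Op 9: route key 85: smallest pos >= 85 is 88 -> NA
Op 10: route key 39: smallest pos >= 39 is 88 -> NA
Op 11: route key 38: smallest pos >= 38 is 88 -> NA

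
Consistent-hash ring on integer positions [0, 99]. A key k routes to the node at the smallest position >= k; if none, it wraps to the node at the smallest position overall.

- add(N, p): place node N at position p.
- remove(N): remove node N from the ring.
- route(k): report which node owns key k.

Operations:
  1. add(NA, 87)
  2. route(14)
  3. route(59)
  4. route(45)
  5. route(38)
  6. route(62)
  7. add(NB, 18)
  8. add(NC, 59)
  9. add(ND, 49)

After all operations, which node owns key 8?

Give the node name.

Op 1: add NA@87 -> ring=[87:NA]
Op 2: route key 14: smallest pos >= 14 is 87 -> NA
Op 3: route key 59: smallest pos >= 59 is 87 -> NA
Op 4: route key 45: smallest pos >= 45 is 87 -> NA
Op 5: route key 38: smallest pos >= 38 is 87 -> NA
Op 6: route key 62: smallest pos >= 62 is 87 -> NA
Op 7: add NB@18 -> ring=[18:NB,87:NA]
Op 8: add NC@59 -> ring=[18:NB,59:NC,87:NA]
Op 9: add ND@49 -> ring=[18:NB,49:ND,59:NC,87:NA]
Final route key 8: smallest pos >= 8 is 18 -> NB

Answer: NB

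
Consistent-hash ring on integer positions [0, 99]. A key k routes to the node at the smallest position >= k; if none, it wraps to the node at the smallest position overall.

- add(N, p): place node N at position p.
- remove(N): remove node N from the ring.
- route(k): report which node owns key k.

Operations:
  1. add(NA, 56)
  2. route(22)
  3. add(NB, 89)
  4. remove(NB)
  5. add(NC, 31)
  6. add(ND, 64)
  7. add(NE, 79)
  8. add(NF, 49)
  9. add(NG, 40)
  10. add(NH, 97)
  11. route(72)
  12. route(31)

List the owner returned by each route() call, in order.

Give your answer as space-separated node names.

Op 1: add NA@56 -> ring=[56:NA]
Op 2: route key 22: smallest pos >= 22 is 56 -> NA
Op 3: add NB@89 -> ring=[56:NA,89:NB]
Op 4: remove NB -> ring=[56:NA]
Op 5: add NC@31 -> ring=[31:NC,56:NA]
Op 6: add ND@64 -> ring=[31:NC,56:NA,64:ND]
Op 7: add NE@79 -> ring=[31:NC,56:NA,64:ND,79:NE]
Op 8: add NF@49 -> ring=[31:NC,49:NF,56:NA,64:ND,79:NE]
Op 9: add NG@40 -> ring=[31:NC,40:NG,49:NF,56:NA,64:ND,79:NE]
Op 10: add NH@97 -> ring=[31:NC,40:NG,49:NF,56:NA,64:ND,79:NE,97:NH]
Op 11: route key 72: smallest pos >= 72 is 79 -> NE
Op 12: route key 31: smallest pos >= 31 is 31 -> NC

Answer: NA NE NC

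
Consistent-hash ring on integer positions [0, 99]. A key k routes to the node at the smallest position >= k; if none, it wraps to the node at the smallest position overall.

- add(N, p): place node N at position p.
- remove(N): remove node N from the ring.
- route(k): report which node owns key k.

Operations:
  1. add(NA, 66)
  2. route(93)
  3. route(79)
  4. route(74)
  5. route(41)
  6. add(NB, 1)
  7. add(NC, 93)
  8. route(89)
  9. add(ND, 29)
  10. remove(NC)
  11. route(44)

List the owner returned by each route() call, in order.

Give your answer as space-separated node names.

Op 1: add NA@66 -> ring=[66:NA]
Op 2: route key 93: none >= 93, wrap to smallest pos 66 -> NA
Op 3: route key 79: none >= 79, wrap to smallest pos 66 -> NA
Op 4: route key 74: none >= 74, wrap to smallest pos 66 -> NA
Op 5: route key 41: smallest pos >= 41 is 66 -> NA
Op 6: add NB@1 -> ring=[1:NB,66:NA]
Op 7: add NC@93 -> ring=[1:NB,66:NA,93:NC]
Op 8: route key 89: smallest pos >= 89 is 93 -> NC
Op 9: add ND@29 -> ring=[1:NB,29:ND,66:NA,93:NC]
Op 10: remove NC -> ring=[1:NB,29:ND,66:NA]
Op 11: route key 44: smallest pos >= 44 is 66 -> NA

Answer: NA NA NA NA NC NA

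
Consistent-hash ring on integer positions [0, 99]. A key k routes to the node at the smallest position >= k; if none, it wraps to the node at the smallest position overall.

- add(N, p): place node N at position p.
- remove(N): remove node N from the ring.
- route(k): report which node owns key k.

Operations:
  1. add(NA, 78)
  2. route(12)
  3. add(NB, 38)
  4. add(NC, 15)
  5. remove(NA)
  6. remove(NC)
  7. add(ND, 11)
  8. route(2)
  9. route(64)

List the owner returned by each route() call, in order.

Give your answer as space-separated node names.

Answer: NA ND ND

Derivation:
Op 1: add NA@78 -> ring=[78:NA]
Op 2: route key 12: smallest pos >= 12 is 78 -> NA
Op 3: add NB@38 -> ring=[38:NB,78:NA]
Op 4: add NC@15 -> ring=[15:NC,38:NB,78:NA]
Op 5: remove NA -> ring=[15:NC,38:NB]
Op 6: remove NC -> ring=[38:NB]
Op 7: add ND@11 -> ring=[11:ND,38:NB]
Op 8: route key 2: smallest pos >= 2 is 11 -> ND
Op 9: route key 64: none >= 64, wrap to smallest pos 11 -> ND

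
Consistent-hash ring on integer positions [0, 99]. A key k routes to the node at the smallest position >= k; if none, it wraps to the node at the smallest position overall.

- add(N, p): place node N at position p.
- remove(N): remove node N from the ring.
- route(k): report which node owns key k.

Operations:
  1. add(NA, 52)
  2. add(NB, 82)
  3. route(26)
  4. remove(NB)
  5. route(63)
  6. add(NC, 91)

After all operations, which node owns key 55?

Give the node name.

Op 1: add NA@52 -> ring=[52:NA]
Op 2: add NB@82 -> ring=[52:NA,82:NB]
Op 3: route key 26: smallest pos >= 26 is 52 -> NA
Op 4: remove NB -> ring=[52:NA]
Op 5: route key 63: none >= 63, wrap to smallest pos 52 -> NA
Op 6: add NC@91 -> ring=[52:NA,91:NC]
Final route key 55: smallest pos >= 55 is 91 -> NC

Answer: NC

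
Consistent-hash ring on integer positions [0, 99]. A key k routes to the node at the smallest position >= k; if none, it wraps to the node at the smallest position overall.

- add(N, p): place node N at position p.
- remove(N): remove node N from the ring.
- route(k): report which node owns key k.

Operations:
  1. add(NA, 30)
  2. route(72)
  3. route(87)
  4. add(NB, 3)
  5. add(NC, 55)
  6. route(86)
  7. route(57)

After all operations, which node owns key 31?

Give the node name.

Op 1: add NA@30 -> ring=[30:NA]
Op 2: route key 72: none >= 72, wrap to smallest pos 30 -> NA
Op 3: route key 87: none >= 87, wrap to smallest pos 30 -> NA
Op 4: add NB@3 -> ring=[3:NB,30:NA]
Op 5: add NC@55 -> ring=[3:NB,30:NA,55:NC]
Op 6: route key 86: none >= 86, wrap to smallest pos 3 -> NB
Op 7: route key 57: none >= 57, wrap to smallest pos 3 -> NB
Final route key 31: smallest pos >= 31 is 55 -> NC

Answer: NC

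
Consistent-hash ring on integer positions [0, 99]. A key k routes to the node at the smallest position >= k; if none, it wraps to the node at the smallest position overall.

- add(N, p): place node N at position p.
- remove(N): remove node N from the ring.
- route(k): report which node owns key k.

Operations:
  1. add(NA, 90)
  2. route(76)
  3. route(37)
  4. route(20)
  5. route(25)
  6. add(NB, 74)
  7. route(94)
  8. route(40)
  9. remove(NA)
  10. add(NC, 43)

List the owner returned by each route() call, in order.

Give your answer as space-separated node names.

Op 1: add NA@90 -> ring=[90:NA]
Op 2: route key 76: smallest pos >= 76 is 90 -> NA
Op 3: route key 37: smallest pos >= 37 is 90 -> NA
Op 4: route key 20: smallest pos >= 20 is 90 -> NA
Op 5: route key 25: smallest pos >= 25 is 90 -> NA
Op 6: add NB@74 -> ring=[74:NB,90:NA]
Op 7: route key 94: none >= 94, wrap to smallest pos 74 -> NB
Op 8: route key 40: smallest pos >= 40 is 74 -> NB
Op 9: remove NA -> ring=[74:NB]
Op 10: add NC@43 -> ring=[43:NC,74:NB]

Answer: NA NA NA NA NB NB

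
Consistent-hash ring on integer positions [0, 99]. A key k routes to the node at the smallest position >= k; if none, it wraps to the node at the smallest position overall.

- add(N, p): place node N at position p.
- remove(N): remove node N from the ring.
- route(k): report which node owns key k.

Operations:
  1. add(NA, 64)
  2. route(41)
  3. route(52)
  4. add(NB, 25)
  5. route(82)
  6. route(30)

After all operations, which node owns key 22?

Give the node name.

Op 1: add NA@64 -> ring=[64:NA]
Op 2: route key 41: smallest pos >= 41 is 64 -> NA
Op 3: route key 52: smallest pos >= 52 is 64 -> NA
Op 4: add NB@25 -> ring=[25:NB,64:NA]
Op 5: route key 82: none >= 82, wrap to smallest pos 25 -> NB
Op 6: route key 30: smallest pos >= 30 is 64 -> NA
Final route key 22: smallest pos >= 22 is 25 -> NB

Answer: NB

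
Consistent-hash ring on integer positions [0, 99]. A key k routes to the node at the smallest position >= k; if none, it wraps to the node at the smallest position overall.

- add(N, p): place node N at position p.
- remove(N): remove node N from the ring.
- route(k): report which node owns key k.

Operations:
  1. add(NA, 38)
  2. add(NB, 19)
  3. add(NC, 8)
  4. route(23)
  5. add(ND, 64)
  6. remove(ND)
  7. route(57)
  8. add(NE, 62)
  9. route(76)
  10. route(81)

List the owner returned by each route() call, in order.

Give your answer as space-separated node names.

Answer: NA NC NC NC

Derivation:
Op 1: add NA@38 -> ring=[38:NA]
Op 2: add NB@19 -> ring=[19:NB,38:NA]
Op 3: add NC@8 -> ring=[8:NC,19:NB,38:NA]
Op 4: route key 23: smallest pos >= 23 is 38 -> NA
Op 5: add ND@64 -> ring=[8:NC,19:NB,38:NA,64:ND]
Op 6: remove ND -> ring=[8:NC,19:NB,38:NA]
Op 7: route key 57: none >= 57, wrap to smallest pos 8 -> NC
Op 8: add NE@62 -> ring=[8:NC,19:NB,38:NA,62:NE]
Op 9: route key 76: none >= 76, wrap to smallest pos 8 -> NC
Op 10: route key 81: none >= 81, wrap to smallest pos 8 -> NC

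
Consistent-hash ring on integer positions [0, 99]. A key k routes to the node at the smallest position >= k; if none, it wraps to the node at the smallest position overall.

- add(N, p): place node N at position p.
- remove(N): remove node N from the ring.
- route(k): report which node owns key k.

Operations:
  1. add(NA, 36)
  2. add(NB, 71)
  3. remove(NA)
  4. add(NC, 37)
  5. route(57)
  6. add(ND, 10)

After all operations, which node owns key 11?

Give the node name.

Op 1: add NA@36 -> ring=[36:NA]
Op 2: add NB@71 -> ring=[36:NA,71:NB]
Op 3: remove NA -> ring=[71:NB]
Op 4: add NC@37 -> ring=[37:NC,71:NB]
Op 5: route key 57: smallest pos >= 57 is 71 -> NB
Op 6: add ND@10 -> ring=[10:ND,37:NC,71:NB]
Final route key 11: smallest pos >= 11 is 37 -> NC

Answer: NC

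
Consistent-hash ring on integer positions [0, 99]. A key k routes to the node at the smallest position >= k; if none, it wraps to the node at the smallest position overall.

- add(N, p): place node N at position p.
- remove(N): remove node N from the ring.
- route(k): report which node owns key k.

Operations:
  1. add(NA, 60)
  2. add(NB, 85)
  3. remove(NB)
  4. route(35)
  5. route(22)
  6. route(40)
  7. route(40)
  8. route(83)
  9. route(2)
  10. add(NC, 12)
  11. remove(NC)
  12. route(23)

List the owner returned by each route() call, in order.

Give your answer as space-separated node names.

Op 1: add NA@60 -> ring=[60:NA]
Op 2: add NB@85 -> ring=[60:NA,85:NB]
Op 3: remove NB -> ring=[60:NA]
Op 4: route key 35: smallest pos >= 35 is 60 -> NA
Op 5: route key 22: smallest pos >= 22 is 60 -> NA
Op 6: route key 40: smallest pos >= 40 is 60 -> NA
Op 7: route key 40: smallest pos >= 40 is 60 -> NA
Op 8: route key 83: none >= 83, wrap to smallest pos 60 -> NA
Op 9: route key 2: smallest pos >= 2 is 60 -> NA
Op 10: add NC@12 -> ring=[12:NC,60:NA]
Op 11: remove NC -> ring=[60:NA]
Op 12: route key 23: smallest pos >= 23 is 60 -> NA

Answer: NA NA NA NA NA NA NA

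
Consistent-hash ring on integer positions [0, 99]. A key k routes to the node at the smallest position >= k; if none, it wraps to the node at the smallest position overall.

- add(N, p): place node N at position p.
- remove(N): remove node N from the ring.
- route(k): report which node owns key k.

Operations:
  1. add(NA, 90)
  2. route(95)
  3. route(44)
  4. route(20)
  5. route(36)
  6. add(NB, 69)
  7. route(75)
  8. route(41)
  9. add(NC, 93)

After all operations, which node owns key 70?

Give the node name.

Answer: NA

Derivation:
Op 1: add NA@90 -> ring=[90:NA]
Op 2: route key 95: none >= 95, wrap to smallest pos 90 -> NA
Op 3: route key 44: smallest pos >= 44 is 90 -> NA
Op 4: route key 20: smallest pos >= 20 is 90 -> NA
Op 5: route key 36: smallest pos >= 36 is 90 -> NA
Op 6: add NB@69 -> ring=[69:NB,90:NA]
Op 7: route key 75: smallest pos >= 75 is 90 -> NA
Op 8: route key 41: smallest pos >= 41 is 69 -> NB
Op 9: add NC@93 -> ring=[69:NB,90:NA,93:NC]
Final route key 70: smallest pos >= 70 is 90 -> NA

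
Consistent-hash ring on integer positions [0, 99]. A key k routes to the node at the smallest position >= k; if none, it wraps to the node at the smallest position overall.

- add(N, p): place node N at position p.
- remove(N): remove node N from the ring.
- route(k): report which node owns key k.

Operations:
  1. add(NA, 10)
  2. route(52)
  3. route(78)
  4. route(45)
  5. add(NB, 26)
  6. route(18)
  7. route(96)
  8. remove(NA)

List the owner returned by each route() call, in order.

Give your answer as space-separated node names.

Op 1: add NA@10 -> ring=[10:NA]
Op 2: route key 52: none >= 52, wrap to smallest pos 10 -> NA
Op 3: route key 78: none >= 78, wrap to smallest pos 10 -> NA
Op 4: route key 45: none >= 45, wrap to smallest pos 10 -> NA
Op 5: add NB@26 -> ring=[10:NA,26:NB]
Op 6: route key 18: smallest pos >= 18 is 26 -> NB
Op 7: route key 96: none >= 96, wrap to smallest pos 10 -> NA
Op 8: remove NA -> ring=[26:NB]

Answer: NA NA NA NB NA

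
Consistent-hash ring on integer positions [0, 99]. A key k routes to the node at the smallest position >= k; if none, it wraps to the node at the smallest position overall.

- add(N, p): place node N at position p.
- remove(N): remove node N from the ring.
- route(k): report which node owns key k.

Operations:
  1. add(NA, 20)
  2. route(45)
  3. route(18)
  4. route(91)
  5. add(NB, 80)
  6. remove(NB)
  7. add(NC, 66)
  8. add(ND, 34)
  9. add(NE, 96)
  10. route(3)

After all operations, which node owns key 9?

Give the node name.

Op 1: add NA@20 -> ring=[20:NA]
Op 2: route key 45: none >= 45, wrap to smallest pos 20 -> NA
Op 3: route key 18: smallest pos >= 18 is 20 -> NA
Op 4: route key 91: none >= 91, wrap to smallest pos 20 -> NA
Op 5: add NB@80 -> ring=[20:NA,80:NB]
Op 6: remove NB -> ring=[20:NA]
Op 7: add NC@66 -> ring=[20:NA,66:NC]
Op 8: add ND@34 -> ring=[20:NA,34:ND,66:NC]
Op 9: add NE@96 -> ring=[20:NA,34:ND,66:NC,96:NE]
Op 10: route key 3: smallest pos >= 3 is 20 -> NA
Final route key 9: smallest pos >= 9 is 20 -> NA

Answer: NA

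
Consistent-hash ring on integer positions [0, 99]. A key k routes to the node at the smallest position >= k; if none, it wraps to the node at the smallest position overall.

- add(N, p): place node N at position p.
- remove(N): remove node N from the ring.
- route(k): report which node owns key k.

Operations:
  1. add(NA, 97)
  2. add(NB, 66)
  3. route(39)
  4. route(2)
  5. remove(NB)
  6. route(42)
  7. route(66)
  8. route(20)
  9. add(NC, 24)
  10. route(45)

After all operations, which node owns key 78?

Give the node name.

Answer: NA

Derivation:
Op 1: add NA@97 -> ring=[97:NA]
Op 2: add NB@66 -> ring=[66:NB,97:NA]
Op 3: route key 39: smallest pos >= 39 is 66 -> NB
Op 4: route key 2: smallest pos >= 2 is 66 -> NB
Op 5: remove NB -> ring=[97:NA]
Op 6: route key 42: smallest pos >= 42 is 97 -> NA
Op 7: route key 66: smallest pos >= 66 is 97 -> NA
Op 8: route key 20: smallest pos >= 20 is 97 -> NA
Op 9: add NC@24 -> ring=[24:NC,97:NA]
Op 10: route key 45: smallest pos >= 45 is 97 -> NA
Final route key 78: smallest pos >= 78 is 97 -> NA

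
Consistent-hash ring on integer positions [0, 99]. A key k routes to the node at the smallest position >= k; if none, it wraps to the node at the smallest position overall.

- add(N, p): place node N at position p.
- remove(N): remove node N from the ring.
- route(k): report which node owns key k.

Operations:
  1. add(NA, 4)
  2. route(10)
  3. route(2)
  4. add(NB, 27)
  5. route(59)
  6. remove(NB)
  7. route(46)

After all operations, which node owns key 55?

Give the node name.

Op 1: add NA@4 -> ring=[4:NA]
Op 2: route key 10: none >= 10, wrap to smallest pos 4 -> NA
Op 3: route key 2: smallest pos >= 2 is 4 -> NA
Op 4: add NB@27 -> ring=[4:NA,27:NB]
Op 5: route key 59: none >= 59, wrap to smallest pos 4 -> NA
Op 6: remove NB -> ring=[4:NA]
Op 7: route key 46: none >= 46, wrap to smallest pos 4 -> NA
Final route key 55: none >= 55, wrap to smallest pos 4 -> NA

Answer: NA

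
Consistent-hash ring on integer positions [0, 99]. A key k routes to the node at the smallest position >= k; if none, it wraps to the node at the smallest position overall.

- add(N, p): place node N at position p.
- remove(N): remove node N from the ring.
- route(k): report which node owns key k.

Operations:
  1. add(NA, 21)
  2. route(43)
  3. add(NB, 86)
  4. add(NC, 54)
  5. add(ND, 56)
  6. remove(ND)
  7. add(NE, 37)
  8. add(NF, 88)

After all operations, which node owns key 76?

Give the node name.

Answer: NB

Derivation:
Op 1: add NA@21 -> ring=[21:NA]
Op 2: route key 43: none >= 43, wrap to smallest pos 21 -> NA
Op 3: add NB@86 -> ring=[21:NA,86:NB]
Op 4: add NC@54 -> ring=[21:NA,54:NC,86:NB]
Op 5: add ND@56 -> ring=[21:NA,54:NC,56:ND,86:NB]
Op 6: remove ND -> ring=[21:NA,54:NC,86:NB]
Op 7: add NE@37 -> ring=[21:NA,37:NE,54:NC,86:NB]
Op 8: add NF@88 -> ring=[21:NA,37:NE,54:NC,86:NB,88:NF]
Final route key 76: smallest pos >= 76 is 86 -> NB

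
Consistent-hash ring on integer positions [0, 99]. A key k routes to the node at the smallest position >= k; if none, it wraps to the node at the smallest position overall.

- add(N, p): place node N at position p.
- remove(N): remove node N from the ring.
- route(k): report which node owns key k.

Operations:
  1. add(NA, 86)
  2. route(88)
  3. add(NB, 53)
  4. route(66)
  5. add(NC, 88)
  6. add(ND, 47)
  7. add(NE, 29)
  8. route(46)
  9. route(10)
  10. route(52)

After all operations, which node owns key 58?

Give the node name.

Answer: NA

Derivation:
Op 1: add NA@86 -> ring=[86:NA]
Op 2: route key 88: none >= 88, wrap to smallest pos 86 -> NA
Op 3: add NB@53 -> ring=[53:NB,86:NA]
Op 4: route key 66: smallest pos >= 66 is 86 -> NA
Op 5: add NC@88 -> ring=[53:NB,86:NA,88:NC]
Op 6: add ND@47 -> ring=[47:ND,53:NB,86:NA,88:NC]
Op 7: add NE@29 -> ring=[29:NE,47:ND,53:NB,86:NA,88:NC]
Op 8: route key 46: smallest pos >= 46 is 47 -> ND
Op 9: route key 10: smallest pos >= 10 is 29 -> NE
Op 10: route key 52: smallest pos >= 52 is 53 -> NB
Final route key 58: smallest pos >= 58 is 86 -> NA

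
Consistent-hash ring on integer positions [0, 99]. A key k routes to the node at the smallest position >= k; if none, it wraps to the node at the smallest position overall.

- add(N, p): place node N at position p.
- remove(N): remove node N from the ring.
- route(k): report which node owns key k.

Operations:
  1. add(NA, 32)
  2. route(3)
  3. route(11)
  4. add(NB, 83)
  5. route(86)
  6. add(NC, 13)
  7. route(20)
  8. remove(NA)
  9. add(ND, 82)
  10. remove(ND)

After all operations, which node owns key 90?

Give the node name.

Op 1: add NA@32 -> ring=[32:NA]
Op 2: route key 3: smallest pos >= 3 is 32 -> NA
Op 3: route key 11: smallest pos >= 11 is 32 -> NA
Op 4: add NB@83 -> ring=[32:NA,83:NB]
Op 5: route key 86: none >= 86, wrap to smallest pos 32 -> NA
Op 6: add NC@13 -> ring=[13:NC,32:NA,83:NB]
Op 7: route key 20: smallest pos >= 20 is 32 -> NA
Op 8: remove NA -> ring=[13:NC,83:NB]
Op 9: add ND@82 -> ring=[13:NC,82:ND,83:NB]
Op 10: remove ND -> ring=[13:NC,83:NB]
Final route key 90: none >= 90, wrap to smallest pos 13 -> NC

Answer: NC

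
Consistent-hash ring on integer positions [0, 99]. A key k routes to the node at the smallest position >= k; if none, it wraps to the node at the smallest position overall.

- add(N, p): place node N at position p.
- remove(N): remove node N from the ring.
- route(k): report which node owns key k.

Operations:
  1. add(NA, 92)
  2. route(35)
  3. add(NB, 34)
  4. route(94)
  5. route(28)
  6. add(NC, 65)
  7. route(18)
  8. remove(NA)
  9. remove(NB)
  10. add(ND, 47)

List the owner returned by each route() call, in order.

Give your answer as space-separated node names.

Op 1: add NA@92 -> ring=[92:NA]
Op 2: route key 35: smallest pos >= 35 is 92 -> NA
Op 3: add NB@34 -> ring=[34:NB,92:NA]
Op 4: route key 94: none >= 94, wrap to smallest pos 34 -> NB
Op 5: route key 28: smallest pos >= 28 is 34 -> NB
Op 6: add NC@65 -> ring=[34:NB,65:NC,92:NA]
Op 7: route key 18: smallest pos >= 18 is 34 -> NB
Op 8: remove NA -> ring=[34:NB,65:NC]
Op 9: remove NB -> ring=[65:NC]
Op 10: add ND@47 -> ring=[47:ND,65:NC]

Answer: NA NB NB NB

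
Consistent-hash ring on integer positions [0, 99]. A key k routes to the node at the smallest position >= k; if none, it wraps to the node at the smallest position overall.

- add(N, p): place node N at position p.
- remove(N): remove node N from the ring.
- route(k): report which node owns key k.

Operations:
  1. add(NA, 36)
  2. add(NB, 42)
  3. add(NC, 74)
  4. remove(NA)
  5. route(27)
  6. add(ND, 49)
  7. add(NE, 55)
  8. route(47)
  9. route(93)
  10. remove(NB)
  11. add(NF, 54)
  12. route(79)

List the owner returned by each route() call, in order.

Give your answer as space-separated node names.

Op 1: add NA@36 -> ring=[36:NA]
Op 2: add NB@42 -> ring=[36:NA,42:NB]
Op 3: add NC@74 -> ring=[36:NA,42:NB,74:NC]
Op 4: remove NA -> ring=[42:NB,74:NC]
Op 5: route key 27: smallest pos >= 27 is 42 -> NB
Op 6: add ND@49 -> ring=[42:NB,49:ND,74:NC]
Op 7: add NE@55 -> ring=[42:NB,49:ND,55:NE,74:NC]
Op 8: route key 47: smallest pos >= 47 is 49 -> ND
Op 9: route key 93: none >= 93, wrap to smallest pos 42 -> NB
Op 10: remove NB -> ring=[49:ND,55:NE,74:NC]
Op 11: add NF@54 -> ring=[49:ND,54:NF,55:NE,74:NC]
Op 12: route key 79: none >= 79, wrap to smallest pos 49 -> ND

Answer: NB ND NB ND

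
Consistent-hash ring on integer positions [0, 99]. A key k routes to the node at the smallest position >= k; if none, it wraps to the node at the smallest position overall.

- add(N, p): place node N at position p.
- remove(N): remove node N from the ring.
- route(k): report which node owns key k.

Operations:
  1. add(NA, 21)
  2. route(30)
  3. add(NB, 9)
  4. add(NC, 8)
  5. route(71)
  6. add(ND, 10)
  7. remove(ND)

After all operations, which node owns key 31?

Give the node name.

Op 1: add NA@21 -> ring=[21:NA]
Op 2: route key 30: none >= 30, wrap to smallest pos 21 -> NA
Op 3: add NB@9 -> ring=[9:NB,21:NA]
Op 4: add NC@8 -> ring=[8:NC,9:NB,21:NA]
Op 5: route key 71: none >= 71, wrap to smallest pos 8 -> NC
Op 6: add ND@10 -> ring=[8:NC,9:NB,10:ND,21:NA]
Op 7: remove ND -> ring=[8:NC,9:NB,21:NA]
Final route key 31: none >= 31, wrap to smallest pos 8 -> NC

Answer: NC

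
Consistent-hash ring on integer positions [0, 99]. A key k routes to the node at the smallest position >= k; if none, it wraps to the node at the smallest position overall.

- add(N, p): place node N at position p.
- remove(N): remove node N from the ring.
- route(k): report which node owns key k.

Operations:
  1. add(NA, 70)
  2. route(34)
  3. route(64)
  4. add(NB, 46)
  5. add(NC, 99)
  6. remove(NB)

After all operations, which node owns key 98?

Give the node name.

Answer: NC

Derivation:
Op 1: add NA@70 -> ring=[70:NA]
Op 2: route key 34: smallest pos >= 34 is 70 -> NA
Op 3: route key 64: smallest pos >= 64 is 70 -> NA
Op 4: add NB@46 -> ring=[46:NB,70:NA]
Op 5: add NC@99 -> ring=[46:NB,70:NA,99:NC]
Op 6: remove NB -> ring=[70:NA,99:NC]
Final route key 98: smallest pos >= 98 is 99 -> NC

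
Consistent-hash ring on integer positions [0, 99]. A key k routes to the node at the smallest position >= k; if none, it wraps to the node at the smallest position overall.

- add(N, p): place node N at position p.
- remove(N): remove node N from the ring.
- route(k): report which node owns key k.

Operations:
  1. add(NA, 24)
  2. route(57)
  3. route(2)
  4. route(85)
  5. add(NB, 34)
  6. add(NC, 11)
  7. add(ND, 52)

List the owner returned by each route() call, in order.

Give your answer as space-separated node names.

Answer: NA NA NA

Derivation:
Op 1: add NA@24 -> ring=[24:NA]
Op 2: route key 57: none >= 57, wrap to smallest pos 24 -> NA
Op 3: route key 2: smallest pos >= 2 is 24 -> NA
Op 4: route key 85: none >= 85, wrap to smallest pos 24 -> NA
Op 5: add NB@34 -> ring=[24:NA,34:NB]
Op 6: add NC@11 -> ring=[11:NC,24:NA,34:NB]
Op 7: add ND@52 -> ring=[11:NC,24:NA,34:NB,52:ND]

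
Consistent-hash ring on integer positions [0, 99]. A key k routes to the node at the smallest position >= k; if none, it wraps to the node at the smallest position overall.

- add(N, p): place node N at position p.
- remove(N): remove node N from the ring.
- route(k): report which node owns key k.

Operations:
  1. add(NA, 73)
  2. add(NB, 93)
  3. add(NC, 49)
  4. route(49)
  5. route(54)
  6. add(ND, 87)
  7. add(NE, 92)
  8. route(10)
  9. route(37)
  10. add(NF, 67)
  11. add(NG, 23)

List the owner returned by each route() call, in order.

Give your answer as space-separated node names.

Op 1: add NA@73 -> ring=[73:NA]
Op 2: add NB@93 -> ring=[73:NA,93:NB]
Op 3: add NC@49 -> ring=[49:NC,73:NA,93:NB]
Op 4: route key 49: smallest pos >= 49 is 49 -> NC
Op 5: route key 54: smallest pos >= 54 is 73 -> NA
Op 6: add ND@87 -> ring=[49:NC,73:NA,87:ND,93:NB]
Op 7: add NE@92 -> ring=[49:NC,73:NA,87:ND,92:NE,93:NB]
Op 8: route key 10: smallest pos >= 10 is 49 -> NC
Op 9: route key 37: smallest pos >= 37 is 49 -> NC
Op 10: add NF@67 -> ring=[49:NC,67:NF,73:NA,87:ND,92:NE,93:NB]
Op 11: add NG@23 -> ring=[23:NG,49:NC,67:NF,73:NA,87:ND,92:NE,93:NB]

Answer: NC NA NC NC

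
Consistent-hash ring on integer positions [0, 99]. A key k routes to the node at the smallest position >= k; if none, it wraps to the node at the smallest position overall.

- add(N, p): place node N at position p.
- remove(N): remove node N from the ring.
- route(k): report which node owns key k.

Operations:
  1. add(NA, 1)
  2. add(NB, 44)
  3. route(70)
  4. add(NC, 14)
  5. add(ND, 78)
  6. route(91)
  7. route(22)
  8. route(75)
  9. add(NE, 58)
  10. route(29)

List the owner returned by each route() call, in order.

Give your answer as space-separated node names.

Op 1: add NA@1 -> ring=[1:NA]
Op 2: add NB@44 -> ring=[1:NA,44:NB]
Op 3: route key 70: none >= 70, wrap to smallest pos 1 -> NA
Op 4: add NC@14 -> ring=[1:NA,14:NC,44:NB]
Op 5: add ND@78 -> ring=[1:NA,14:NC,44:NB,78:ND]
Op 6: route key 91: none >= 91, wrap to smallest pos 1 -> NA
Op 7: route key 22: smallest pos >= 22 is 44 -> NB
Op 8: route key 75: smallest pos >= 75 is 78 -> ND
Op 9: add NE@58 -> ring=[1:NA,14:NC,44:NB,58:NE,78:ND]
Op 10: route key 29: smallest pos >= 29 is 44 -> NB

Answer: NA NA NB ND NB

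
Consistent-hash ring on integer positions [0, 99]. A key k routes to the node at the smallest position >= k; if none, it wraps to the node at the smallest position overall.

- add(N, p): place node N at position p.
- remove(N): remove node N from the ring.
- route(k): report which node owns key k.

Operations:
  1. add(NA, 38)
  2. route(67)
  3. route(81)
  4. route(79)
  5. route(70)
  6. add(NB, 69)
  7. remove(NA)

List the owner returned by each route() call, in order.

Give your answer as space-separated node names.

Op 1: add NA@38 -> ring=[38:NA]
Op 2: route key 67: none >= 67, wrap to smallest pos 38 -> NA
Op 3: route key 81: none >= 81, wrap to smallest pos 38 -> NA
Op 4: route key 79: none >= 79, wrap to smallest pos 38 -> NA
Op 5: route key 70: none >= 70, wrap to smallest pos 38 -> NA
Op 6: add NB@69 -> ring=[38:NA,69:NB]
Op 7: remove NA -> ring=[69:NB]

Answer: NA NA NA NA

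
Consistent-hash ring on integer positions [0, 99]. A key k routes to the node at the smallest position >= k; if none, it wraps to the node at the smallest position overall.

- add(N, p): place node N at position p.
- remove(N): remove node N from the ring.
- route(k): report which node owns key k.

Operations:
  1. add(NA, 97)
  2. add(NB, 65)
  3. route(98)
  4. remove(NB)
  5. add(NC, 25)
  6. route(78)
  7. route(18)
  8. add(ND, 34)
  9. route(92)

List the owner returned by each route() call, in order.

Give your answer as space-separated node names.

Op 1: add NA@97 -> ring=[97:NA]
Op 2: add NB@65 -> ring=[65:NB,97:NA]
Op 3: route key 98: none >= 98, wrap to smallest pos 65 -> NB
Op 4: remove NB -> ring=[97:NA]
Op 5: add NC@25 -> ring=[25:NC,97:NA]
Op 6: route key 78: smallest pos >= 78 is 97 -> NA
Op 7: route key 18: smallest pos >= 18 is 25 -> NC
Op 8: add ND@34 -> ring=[25:NC,34:ND,97:NA]
Op 9: route key 92: smallest pos >= 92 is 97 -> NA

Answer: NB NA NC NA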